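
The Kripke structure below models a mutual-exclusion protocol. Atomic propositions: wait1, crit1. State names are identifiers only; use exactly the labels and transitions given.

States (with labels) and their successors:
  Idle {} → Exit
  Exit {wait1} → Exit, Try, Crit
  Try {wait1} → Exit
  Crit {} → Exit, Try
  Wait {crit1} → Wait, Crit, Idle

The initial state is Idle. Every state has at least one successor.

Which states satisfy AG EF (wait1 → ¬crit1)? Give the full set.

States satisfying EF (wait1 → ¬crit1): {Idle, Exit, Try, Crit, Wait}.
States satisfying AG EF (wait1 → ¬crit1): {Idle, Exit, Try, Crit, Wait}.

{Idle, Exit, Try, Crit, Wait}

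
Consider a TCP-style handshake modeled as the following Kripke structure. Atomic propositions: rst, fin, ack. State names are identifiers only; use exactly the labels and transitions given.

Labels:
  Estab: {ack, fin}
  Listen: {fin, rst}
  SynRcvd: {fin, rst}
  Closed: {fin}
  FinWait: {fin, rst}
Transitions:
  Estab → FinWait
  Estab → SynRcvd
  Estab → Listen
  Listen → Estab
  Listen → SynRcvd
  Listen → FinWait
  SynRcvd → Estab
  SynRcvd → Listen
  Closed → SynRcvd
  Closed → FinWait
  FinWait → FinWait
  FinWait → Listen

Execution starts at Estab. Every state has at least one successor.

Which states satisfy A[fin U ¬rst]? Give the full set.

States satisfying fin: {Estab, Listen, SynRcvd, Closed, FinWait}.
States satisfying ¬rst: {Estab, Closed}.
States satisfying A[fin U ¬rst]: {Estab, Closed}.

{Estab, Closed}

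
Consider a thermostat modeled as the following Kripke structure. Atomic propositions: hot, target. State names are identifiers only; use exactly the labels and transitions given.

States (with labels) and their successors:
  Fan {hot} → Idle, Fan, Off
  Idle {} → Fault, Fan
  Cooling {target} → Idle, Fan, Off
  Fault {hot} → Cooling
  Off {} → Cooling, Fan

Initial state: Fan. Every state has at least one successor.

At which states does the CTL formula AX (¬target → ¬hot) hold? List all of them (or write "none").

States satisfying ¬target → ¬hot: {Idle, Cooling, Off}.
States satisfying AX (¬target → ¬hot): {Fault}.

{Fault}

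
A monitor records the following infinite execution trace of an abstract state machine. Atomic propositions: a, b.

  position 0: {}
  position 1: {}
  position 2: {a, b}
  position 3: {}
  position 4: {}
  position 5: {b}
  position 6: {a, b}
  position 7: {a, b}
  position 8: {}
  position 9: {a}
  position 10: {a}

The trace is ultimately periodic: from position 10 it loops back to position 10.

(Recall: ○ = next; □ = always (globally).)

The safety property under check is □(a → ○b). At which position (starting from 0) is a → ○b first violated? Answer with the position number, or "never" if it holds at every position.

Check a → ○b at each position in order: 0 ✓, 1 ✓.
At position 2 the labels are {a, b} and the next position 3 has {}, so a → ○b is false there. This is the first violation.

2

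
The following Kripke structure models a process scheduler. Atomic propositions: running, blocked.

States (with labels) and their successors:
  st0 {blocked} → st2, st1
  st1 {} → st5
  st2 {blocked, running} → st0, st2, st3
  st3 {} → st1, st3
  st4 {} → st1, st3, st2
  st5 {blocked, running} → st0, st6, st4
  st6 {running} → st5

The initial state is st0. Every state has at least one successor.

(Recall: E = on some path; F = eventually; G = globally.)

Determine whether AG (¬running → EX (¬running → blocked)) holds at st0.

Violated

States satisfying ¬running → EX (¬running → blocked): {st0, st1, st2, st4, st5, st6}.
States satisfying AG (¬running → EX (¬running → blocked)): ∅.
st3 is reachable from st0 and violates ¬running → EX (¬running → blocked), so AG fails at st0.
st0 ∉ Sat(AG (¬running → EX (¬running → blocked))).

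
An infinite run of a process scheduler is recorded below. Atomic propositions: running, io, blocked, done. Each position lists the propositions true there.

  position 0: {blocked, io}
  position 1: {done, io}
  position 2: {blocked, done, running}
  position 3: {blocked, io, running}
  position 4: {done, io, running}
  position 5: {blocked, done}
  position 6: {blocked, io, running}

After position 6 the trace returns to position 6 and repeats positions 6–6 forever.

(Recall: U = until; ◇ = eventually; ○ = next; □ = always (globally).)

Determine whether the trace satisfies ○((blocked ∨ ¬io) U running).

Violated

The position after 0 is 1; (blocked ∨ ¬io) U running is false there.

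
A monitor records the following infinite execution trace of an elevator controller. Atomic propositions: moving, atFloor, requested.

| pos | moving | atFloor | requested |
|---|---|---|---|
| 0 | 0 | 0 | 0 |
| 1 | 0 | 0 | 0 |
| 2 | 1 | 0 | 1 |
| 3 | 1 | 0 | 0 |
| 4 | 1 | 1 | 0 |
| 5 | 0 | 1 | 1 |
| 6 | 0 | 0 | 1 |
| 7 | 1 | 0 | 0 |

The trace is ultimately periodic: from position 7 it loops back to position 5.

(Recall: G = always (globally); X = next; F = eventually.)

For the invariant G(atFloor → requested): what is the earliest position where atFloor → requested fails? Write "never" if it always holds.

Check atFloor → requested at each position in order: 0 ✓, 1 ✓, 2 ✓, 3 ✓.
At position 4 the labels are {atFloor, moving}, so atFloor → requested is false there. This is the first violation.

4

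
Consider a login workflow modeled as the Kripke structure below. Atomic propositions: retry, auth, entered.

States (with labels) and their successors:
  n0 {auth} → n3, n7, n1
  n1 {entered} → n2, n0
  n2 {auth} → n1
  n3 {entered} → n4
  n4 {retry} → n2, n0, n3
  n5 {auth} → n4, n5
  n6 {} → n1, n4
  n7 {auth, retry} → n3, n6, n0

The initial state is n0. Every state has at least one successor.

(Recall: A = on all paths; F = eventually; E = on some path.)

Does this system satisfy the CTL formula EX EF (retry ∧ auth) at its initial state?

States satisfying EF (retry ∧ auth): {n0, n1, n2, n3, n4, n5, n6, n7}.
States satisfying EX EF (retry ∧ auth): {n0, n1, n2, n3, n4, n5, n6, n7}.
n0 ∈ Sat(EX EF (retry ∧ auth)).

Satisfied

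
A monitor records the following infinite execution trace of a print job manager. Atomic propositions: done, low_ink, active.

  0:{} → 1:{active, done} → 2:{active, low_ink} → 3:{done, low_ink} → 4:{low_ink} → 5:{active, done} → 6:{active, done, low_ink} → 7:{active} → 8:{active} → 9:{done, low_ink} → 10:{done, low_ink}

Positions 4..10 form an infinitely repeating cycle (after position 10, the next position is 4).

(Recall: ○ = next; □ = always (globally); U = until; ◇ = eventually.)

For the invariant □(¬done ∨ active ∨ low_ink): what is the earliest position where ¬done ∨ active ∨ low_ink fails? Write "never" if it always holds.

never

¬done ∨ active ∨ low_ink holds at every position 0..10, and those are all the positions the trace ever visits, so the invariant □(¬done ∨ active ∨ low_ink) is never violated.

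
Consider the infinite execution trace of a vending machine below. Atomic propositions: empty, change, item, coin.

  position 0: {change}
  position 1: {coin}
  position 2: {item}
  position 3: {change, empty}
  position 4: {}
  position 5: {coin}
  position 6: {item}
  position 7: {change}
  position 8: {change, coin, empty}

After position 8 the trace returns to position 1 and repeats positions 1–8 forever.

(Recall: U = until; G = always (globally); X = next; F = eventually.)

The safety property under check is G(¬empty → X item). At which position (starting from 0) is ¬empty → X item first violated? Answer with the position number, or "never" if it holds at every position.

At position 0 the labels are {change} and the next position 1 has {coin}, so ¬empty → X item is false there. This is the first violation.

0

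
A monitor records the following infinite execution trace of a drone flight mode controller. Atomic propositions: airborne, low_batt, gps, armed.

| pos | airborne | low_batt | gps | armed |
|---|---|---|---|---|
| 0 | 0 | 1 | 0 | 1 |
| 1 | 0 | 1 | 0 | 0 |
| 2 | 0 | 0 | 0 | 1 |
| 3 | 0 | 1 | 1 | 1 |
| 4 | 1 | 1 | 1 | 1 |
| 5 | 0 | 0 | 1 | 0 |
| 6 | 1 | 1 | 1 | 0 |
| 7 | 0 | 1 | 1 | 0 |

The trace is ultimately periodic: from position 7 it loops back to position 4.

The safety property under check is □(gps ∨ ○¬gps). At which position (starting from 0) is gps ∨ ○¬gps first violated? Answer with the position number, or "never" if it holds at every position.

2

Check gps ∨ ○¬gps at each position in order: 0 ✓, 1 ✓.
At position 2 the labels are {armed} and the next position 3 has {armed, gps, low_batt}, so gps ∨ ○¬gps is false there. This is the first violation.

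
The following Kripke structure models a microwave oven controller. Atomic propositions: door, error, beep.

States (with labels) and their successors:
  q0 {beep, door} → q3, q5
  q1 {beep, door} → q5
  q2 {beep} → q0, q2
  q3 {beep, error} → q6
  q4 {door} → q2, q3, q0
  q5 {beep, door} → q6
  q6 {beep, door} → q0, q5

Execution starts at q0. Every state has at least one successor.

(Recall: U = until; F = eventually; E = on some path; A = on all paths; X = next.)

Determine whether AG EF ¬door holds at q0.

Yes

States satisfying EF ¬door: {q0, q1, q2, q3, q4, q5, q6}.
States satisfying AG EF ¬door: {q0, q1, q2, q3, q4, q5, q6}.
Every state reachable from q0 satisfies EF ¬door.
q0 ∈ Sat(AG EF ¬door).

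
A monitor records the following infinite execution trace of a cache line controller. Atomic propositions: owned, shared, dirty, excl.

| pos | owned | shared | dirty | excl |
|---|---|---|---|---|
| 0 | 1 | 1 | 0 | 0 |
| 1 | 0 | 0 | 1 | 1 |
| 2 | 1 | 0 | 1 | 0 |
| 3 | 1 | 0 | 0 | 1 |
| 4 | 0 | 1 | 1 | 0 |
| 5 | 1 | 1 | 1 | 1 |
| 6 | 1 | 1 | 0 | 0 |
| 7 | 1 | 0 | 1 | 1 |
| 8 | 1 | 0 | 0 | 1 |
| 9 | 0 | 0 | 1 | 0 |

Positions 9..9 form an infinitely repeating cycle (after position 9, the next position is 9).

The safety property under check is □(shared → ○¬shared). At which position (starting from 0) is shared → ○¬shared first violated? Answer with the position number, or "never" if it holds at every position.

Check shared → ○¬shared at each position in order: 0 ✓, 1 ✓, 2 ✓, 3 ✓.
At position 4 the labels are {dirty, shared} and the next position 5 has {dirty, excl, owned, shared}, so shared → ○¬shared is false there. This is the first violation.

4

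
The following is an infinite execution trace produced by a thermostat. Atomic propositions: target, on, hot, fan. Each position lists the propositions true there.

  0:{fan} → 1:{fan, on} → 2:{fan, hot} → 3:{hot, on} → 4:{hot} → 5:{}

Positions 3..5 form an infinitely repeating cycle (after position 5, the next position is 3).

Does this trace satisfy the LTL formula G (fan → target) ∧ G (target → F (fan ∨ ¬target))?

fan → target must hold at every position from 0 onward. It fails at position 0, so G (fan → target) is false.
Positions where fan holds: 0, 1, 2.
Check target at each: 0→fails, 1→fails, 2→fails.
target → F (fan ∨ ¬target) holds at every position 0..5, and those are all positions ever visited, so G (target → F (fan ∨ ¬target)) holds.
At position 0: G (fan → target) is false; G (target → F (fan ∨ ¬target)) is true; so G (fan → target) ∧ G (target → F (fan ∨ ¬target)) is false.

Does not hold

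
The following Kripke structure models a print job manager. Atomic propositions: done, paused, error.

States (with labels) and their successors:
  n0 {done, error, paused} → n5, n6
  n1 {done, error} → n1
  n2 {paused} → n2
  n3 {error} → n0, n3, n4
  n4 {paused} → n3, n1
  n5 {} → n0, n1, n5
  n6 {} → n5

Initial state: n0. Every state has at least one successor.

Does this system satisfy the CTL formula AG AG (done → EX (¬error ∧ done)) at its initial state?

States satisfying AG (done → EX (¬error ∧ done)): {n2}.
States satisfying AG AG (done → EX (¬error ∧ done)): {n2}.
n0 is reachable from n0 and violates AG (done → EX (¬error ∧ done)), so AG fails at n0.
n0 ∉ Sat(AG AG (done → EX (¬error ∧ done))).

No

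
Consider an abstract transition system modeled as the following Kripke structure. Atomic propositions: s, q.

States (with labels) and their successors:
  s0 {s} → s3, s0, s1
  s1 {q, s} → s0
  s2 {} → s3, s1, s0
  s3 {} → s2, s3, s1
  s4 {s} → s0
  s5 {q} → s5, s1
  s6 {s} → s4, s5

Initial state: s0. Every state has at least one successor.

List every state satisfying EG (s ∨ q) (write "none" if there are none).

States satisfying s ∨ q: {s0, s1, s4, s5, s6}.
States satisfying EG (s ∨ q): {s0, s1, s4, s5, s6}.

{s0, s1, s4, s5, s6}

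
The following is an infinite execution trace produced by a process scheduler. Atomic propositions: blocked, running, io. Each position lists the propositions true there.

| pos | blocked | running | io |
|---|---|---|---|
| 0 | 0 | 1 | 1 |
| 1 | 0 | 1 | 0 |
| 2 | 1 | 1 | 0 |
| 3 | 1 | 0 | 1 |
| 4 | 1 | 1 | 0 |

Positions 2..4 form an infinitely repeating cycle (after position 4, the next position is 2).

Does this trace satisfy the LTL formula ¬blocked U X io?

Walking from position 0: X io first holds at position 2, and ¬blocked holds at every earlier position along the way, so ¬blocked U X io holds.

Holds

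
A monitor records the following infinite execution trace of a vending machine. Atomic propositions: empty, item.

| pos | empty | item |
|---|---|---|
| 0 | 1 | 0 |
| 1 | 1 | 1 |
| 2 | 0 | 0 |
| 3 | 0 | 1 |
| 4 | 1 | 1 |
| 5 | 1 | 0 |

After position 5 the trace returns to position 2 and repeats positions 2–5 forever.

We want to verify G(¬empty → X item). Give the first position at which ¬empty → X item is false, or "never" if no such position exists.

never

¬empty → X item holds at every position 0..5, and those are all the positions the trace ever visits, so the invariant G(¬empty → X item) is never violated.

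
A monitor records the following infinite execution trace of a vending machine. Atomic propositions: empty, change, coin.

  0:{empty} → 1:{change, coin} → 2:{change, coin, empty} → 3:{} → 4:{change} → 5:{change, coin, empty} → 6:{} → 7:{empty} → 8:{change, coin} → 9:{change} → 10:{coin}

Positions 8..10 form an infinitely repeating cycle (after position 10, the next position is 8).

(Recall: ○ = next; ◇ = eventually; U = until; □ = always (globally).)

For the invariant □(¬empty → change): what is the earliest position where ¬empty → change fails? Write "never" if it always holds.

Check ¬empty → change at each position in order: 0 ✓, 1 ✓, 2 ✓.
At position 3 the labels are {}, so ¬empty → change is false there. This is the first violation.

3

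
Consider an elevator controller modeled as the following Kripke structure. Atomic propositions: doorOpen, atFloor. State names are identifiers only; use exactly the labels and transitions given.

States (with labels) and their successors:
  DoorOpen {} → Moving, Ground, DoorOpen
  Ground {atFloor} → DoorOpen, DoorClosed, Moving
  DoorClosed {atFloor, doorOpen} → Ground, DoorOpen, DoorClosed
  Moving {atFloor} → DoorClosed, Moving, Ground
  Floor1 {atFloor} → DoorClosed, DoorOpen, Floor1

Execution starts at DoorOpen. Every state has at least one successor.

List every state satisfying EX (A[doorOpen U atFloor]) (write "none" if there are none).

States satisfying A[doorOpen U atFloor]: {Ground, DoorClosed, Moving, Floor1}.
States satisfying EX (A[doorOpen U atFloor]): {DoorOpen, Ground, DoorClosed, Moving, Floor1}.

{DoorOpen, Ground, DoorClosed, Moving, Floor1}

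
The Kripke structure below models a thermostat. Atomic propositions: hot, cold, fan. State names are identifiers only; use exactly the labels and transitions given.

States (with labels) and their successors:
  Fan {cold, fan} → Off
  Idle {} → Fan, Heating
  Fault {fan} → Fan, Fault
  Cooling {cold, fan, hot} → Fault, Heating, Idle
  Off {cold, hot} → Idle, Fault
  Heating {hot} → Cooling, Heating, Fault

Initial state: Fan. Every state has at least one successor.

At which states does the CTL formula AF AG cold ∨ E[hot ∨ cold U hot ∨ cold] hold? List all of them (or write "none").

{Fan, Cooling, Off, Heating}

States satisfying AG cold: ∅.
States satisfying AF AG cold: ∅.
States satisfying hot ∨ cold: {Fan, Cooling, Off, Heating}.
States satisfying E[hot ∨ cold U hot ∨ cold]: {Fan, Cooling, Off, Heating}.
States satisfying AF AG cold ∨ E[hot ∨ cold U hot ∨ cold]: {Fan, Cooling, Off, Heating}.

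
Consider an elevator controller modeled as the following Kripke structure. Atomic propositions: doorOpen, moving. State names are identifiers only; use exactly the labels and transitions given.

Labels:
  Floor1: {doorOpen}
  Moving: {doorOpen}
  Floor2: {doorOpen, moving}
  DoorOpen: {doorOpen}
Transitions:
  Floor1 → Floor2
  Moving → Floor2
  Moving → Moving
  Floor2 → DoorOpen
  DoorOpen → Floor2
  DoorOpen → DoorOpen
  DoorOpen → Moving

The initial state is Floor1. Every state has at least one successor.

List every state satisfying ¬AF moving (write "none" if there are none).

States satisfying moving: {Floor2}.
States satisfying AF moving: {Floor1, Floor2}.
States satisfying ¬AF moving: {Moving, DoorOpen}.

{Moving, DoorOpen}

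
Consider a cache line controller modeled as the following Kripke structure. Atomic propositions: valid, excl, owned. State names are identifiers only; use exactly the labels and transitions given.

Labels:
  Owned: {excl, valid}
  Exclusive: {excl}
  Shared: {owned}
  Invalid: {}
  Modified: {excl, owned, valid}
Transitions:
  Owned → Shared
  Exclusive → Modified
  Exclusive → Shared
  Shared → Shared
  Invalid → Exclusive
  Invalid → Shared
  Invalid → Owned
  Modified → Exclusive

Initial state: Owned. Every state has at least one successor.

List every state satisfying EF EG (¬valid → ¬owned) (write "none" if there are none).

{Exclusive, Invalid, Modified}

States satisfying EG (¬valid → ¬owned): {Exclusive, Invalid, Modified}.
States satisfying EF EG (¬valid → ¬owned): {Exclusive, Invalid, Modified}.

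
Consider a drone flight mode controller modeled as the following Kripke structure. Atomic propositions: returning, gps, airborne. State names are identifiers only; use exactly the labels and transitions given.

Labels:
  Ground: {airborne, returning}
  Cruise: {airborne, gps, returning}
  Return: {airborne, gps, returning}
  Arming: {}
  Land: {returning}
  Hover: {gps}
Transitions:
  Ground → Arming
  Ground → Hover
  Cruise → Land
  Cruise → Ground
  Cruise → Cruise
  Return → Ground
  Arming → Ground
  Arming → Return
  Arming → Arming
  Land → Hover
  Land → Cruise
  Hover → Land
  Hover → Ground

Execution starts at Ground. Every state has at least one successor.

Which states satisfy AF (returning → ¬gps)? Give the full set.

{Ground, Return, Arming, Land, Hover}

States satisfying returning → ¬gps: {Ground, Arming, Land, Hover}.
States satisfying AF (returning → ¬gps): {Ground, Return, Arming, Land, Hover}.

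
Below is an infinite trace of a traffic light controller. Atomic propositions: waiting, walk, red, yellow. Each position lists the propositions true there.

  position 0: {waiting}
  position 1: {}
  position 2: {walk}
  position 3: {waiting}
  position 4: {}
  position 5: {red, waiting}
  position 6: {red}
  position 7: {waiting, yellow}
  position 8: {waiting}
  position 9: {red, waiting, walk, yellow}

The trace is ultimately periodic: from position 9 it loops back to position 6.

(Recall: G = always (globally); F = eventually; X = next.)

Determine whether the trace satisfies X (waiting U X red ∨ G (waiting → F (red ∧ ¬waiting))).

The position after 0 is 1; waiting U X red ∨ G (waiting → F (red ∧ ¬waiting)) is true there.

Holds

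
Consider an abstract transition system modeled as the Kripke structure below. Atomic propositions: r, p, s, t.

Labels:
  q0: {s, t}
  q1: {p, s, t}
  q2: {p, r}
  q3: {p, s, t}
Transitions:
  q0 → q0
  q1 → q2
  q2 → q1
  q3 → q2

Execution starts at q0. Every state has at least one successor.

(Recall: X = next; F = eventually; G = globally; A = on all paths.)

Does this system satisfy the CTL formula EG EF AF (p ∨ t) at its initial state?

States satisfying EF AF (p ∨ t): {q0, q1, q2, q3}.
States satisfying EG EF AF (p ∨ t): {q0, q1, q2, q3}.
q0 ∈ Sat(EG EF AF (p ∨ t)).

Satisfied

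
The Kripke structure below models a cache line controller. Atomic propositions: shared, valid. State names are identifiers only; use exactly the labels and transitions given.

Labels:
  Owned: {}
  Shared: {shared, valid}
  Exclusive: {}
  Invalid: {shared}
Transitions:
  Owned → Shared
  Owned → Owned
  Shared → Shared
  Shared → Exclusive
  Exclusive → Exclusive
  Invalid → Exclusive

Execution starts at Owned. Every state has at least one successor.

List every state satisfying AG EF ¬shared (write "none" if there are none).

States satisfying EF ¬shared: {Owned, Shared, Exclusive, Invalid}.
States satisfying AG EF ¬shared: {Owned, Shared, Exclusive, Invalid}.

{Owned, Shared, Exclusive, Invalid}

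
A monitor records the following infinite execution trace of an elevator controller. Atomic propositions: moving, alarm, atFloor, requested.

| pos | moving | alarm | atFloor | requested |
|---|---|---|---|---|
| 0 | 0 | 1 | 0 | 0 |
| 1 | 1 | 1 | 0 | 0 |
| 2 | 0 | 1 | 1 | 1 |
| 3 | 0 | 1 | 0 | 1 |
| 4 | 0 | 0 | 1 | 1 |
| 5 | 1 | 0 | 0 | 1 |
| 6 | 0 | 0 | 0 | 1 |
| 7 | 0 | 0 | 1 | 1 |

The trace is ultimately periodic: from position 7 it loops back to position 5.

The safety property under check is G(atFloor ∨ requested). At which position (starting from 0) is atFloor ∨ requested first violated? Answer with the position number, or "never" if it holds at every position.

0

At position 0 the labels are {alarm}, so atFloor ∨ requested is false there. This is the first violation.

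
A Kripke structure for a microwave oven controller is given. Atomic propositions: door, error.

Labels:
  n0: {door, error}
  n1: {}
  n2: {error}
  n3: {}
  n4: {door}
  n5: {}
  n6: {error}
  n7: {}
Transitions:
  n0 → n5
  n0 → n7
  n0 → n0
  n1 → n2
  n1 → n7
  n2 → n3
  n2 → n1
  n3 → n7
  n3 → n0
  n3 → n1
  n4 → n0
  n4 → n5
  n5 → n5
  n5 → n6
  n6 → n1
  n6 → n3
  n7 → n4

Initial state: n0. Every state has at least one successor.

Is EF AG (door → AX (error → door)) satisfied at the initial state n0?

Holds

States satisfying AG (door → AX (error → door)): {n0, n1, n2, n3, n4, n5, n6, n7}.
States satisfying EF AG (door → AX (error → door)): {n0, n1, n2, n3, n4, n5, n6, n7}.
Some path from n0 reaches a state where AG (door → AX (error → door)) holds.
n0 ∈ Sat(EF AG (door → AX (error → door))).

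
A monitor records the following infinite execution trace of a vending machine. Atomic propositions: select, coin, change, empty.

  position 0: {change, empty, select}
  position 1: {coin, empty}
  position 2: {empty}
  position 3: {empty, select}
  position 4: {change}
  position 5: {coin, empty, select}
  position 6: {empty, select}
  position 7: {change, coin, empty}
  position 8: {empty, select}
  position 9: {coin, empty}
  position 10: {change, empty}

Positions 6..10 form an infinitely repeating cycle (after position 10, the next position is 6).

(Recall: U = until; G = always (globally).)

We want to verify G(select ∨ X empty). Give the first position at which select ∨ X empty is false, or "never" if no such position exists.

select ∨ X empty holds at every position 0..10, and those are all the positions the trace ever visits, so the invariant G(select ∨ X empty) is never violated.

never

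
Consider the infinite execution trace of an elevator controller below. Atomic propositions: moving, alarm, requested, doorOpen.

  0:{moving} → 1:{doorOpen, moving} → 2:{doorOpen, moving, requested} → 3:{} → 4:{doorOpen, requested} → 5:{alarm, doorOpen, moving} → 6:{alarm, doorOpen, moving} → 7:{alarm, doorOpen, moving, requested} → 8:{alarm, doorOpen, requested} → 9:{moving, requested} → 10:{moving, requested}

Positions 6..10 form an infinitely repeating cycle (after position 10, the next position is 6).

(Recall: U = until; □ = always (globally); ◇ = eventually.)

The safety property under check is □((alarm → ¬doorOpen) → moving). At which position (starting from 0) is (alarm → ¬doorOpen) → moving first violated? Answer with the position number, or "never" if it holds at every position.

Check (alarm → ¬doorOpen) → moving at each position in order: 0 ✓, 1 ✓, 2 ✓.
At position 3 the labels are {}, so (alarm → ¬doorOpen) → moving is false there. This is the first violation.

3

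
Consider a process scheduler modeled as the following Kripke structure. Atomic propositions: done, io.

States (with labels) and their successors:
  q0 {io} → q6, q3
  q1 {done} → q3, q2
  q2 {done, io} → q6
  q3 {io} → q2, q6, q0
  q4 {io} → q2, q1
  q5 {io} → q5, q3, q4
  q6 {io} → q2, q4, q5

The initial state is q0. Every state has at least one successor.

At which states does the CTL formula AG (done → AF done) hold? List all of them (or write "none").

{q0, q1, q2, q3, q4, q5, q6}

States satisfying done → AF done: {q0, q1, q2, q3, q4, q5, q6}.
States satisfying AG (done → AF done): {q0, q1, q2, q3, q4, q5, q6}.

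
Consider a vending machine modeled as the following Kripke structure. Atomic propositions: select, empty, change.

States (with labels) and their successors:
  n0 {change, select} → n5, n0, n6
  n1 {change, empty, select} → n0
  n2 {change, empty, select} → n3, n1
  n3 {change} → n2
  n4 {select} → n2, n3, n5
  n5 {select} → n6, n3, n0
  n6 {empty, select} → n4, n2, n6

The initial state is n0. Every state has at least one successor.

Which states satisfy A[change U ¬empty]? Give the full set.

States satisfying change: {n0, n1, n2, n3}.
States satisfying ¬empty: {n0, n3, n4, n5}.
States satisfying A[change U ¬empty]: {n0, n1, n2, n3, n4, n5}.

{n0, n1, n2, n3, n4, n5}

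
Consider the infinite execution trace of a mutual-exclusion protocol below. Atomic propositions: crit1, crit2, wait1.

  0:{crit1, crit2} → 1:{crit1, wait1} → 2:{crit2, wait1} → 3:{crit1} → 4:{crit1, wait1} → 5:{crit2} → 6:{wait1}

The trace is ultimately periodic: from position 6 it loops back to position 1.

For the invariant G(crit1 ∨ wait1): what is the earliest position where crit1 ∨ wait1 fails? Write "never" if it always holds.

5

Check crit1 ∨ wait1 at each position in order: 0 ✓, 1 ✓, 2 ✓, 3 ✓, 4 ✓.
At position 5 the labels are {crit2}, so crit1 ∨ wait1 is false there. This is the first violation.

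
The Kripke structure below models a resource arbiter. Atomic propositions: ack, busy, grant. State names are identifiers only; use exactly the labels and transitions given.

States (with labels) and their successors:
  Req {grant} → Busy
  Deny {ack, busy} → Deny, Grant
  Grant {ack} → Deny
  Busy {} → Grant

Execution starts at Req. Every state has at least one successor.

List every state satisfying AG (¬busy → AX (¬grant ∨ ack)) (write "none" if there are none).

{Req, Deny, Grant, Busy}

States satisfying ¬busy → AX (¬grant ∨ ack): {Req, Deny, Grant, Busy}.
States satisfying AG (¬busy → AX (¬grant ∨ ack)): {Req, Deny, Grant, Busy}.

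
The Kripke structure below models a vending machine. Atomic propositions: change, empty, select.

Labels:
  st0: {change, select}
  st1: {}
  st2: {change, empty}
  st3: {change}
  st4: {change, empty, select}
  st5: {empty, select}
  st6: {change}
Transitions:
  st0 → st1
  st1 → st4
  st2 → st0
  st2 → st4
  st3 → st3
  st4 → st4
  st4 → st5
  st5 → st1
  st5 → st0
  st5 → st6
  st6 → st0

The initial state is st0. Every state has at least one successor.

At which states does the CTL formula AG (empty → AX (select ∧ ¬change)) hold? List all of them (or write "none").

States satisfying empty → AX (select ∧ ¬change): {st0, st1, st3, st6}.
States satisfying AG (empty → AX (select ∧ ¬change)): {st3}.

{st3}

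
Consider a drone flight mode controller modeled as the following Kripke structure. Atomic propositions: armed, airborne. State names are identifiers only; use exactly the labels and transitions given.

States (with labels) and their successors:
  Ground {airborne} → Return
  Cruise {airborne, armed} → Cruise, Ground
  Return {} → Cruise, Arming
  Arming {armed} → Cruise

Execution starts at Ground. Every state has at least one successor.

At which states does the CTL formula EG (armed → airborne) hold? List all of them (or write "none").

States satisfying armed → airborne: {Ground, Cruise, Return}.
States satisfying EG (armed → airborne): {Ground, Cruise, Return}.

{Ground, Cruise, Return}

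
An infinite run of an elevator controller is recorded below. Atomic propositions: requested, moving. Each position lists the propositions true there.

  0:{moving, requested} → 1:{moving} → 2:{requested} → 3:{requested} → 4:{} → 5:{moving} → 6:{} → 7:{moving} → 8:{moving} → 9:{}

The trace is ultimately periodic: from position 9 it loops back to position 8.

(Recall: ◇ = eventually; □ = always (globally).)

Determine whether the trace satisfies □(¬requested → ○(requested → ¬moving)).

¬requested → ○(requested → ¬moving) holds at every position 0..9, and those are all positions ever visited, so □(¬requested → ○(requested → ¬moving)) holds.
Positions where ¬requested holds: 1, 4, 5, 6, 7, 8, 9.
Check ○(requested → ¬moving) at each: 1→ok, 4→ok, 5→ok, 6→ok, 7→ok, 8→ok, 9→ok.

Holds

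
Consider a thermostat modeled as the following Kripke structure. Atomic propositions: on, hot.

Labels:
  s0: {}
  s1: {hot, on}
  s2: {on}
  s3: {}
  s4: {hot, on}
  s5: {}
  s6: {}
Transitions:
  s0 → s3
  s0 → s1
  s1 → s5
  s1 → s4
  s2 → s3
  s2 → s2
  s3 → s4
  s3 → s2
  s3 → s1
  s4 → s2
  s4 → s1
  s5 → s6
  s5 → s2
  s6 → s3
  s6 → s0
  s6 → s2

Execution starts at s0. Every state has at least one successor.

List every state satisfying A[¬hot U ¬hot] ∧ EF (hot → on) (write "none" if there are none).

States satisfying ¬hot: {s0, s2, s3, s5, s6}.
States satisfying A[¬hot U ¬hot]: {s0, s2, s3, s5, s6}.
States satisfying hot → on: {s0, s1, s2, s3, s4, s5, s6}.
States satisfying EF (hot → on): {s0, s1, s2, s3, s4, s5, s6}.
States satisfying A[¬hot U ¬hot] ∧ EF (hot → on): {s0, s2, s3, s5, s6}.

{s0, s2, s3, s5, s6}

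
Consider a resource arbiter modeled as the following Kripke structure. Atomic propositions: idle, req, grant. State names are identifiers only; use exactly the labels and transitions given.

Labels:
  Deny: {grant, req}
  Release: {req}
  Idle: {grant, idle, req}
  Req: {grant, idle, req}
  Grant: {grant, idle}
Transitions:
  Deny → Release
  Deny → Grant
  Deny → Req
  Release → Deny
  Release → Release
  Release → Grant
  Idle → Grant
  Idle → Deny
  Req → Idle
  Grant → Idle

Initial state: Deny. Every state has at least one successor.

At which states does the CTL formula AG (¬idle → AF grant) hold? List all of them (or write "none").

States satisfying ¬idle → AF grant: {Deny, Idle, Req, Grant}.
States satisfying AG (¬idle → AF grant): ∅.

none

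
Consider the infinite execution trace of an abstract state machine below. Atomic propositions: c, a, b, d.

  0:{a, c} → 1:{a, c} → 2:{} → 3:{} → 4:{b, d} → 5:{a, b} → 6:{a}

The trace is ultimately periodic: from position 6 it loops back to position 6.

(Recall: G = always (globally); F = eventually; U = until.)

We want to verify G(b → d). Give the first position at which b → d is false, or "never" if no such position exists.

Check b → d at each position in order: 0 ✓, 1 ✓, 2 ✓, 3 ✓, 4 ✓.
At position 5 the labels are {a, b}, so b → d is false there. This is the first violation.

5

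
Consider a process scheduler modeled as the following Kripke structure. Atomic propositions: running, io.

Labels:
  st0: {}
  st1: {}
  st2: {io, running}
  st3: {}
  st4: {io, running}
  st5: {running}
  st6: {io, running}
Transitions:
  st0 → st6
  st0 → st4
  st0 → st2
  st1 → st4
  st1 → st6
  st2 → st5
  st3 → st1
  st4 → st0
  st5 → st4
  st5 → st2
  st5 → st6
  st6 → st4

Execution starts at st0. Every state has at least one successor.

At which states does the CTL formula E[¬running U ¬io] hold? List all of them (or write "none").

{st0, st1, st3, st5}

States satisfying ¬running: {st0, st1, st3}.
States satisfying ¬io: {st0, st1, st3, st5}.
States satisfying E[¬running U ¬io]: {st0, st1, st3, st5}.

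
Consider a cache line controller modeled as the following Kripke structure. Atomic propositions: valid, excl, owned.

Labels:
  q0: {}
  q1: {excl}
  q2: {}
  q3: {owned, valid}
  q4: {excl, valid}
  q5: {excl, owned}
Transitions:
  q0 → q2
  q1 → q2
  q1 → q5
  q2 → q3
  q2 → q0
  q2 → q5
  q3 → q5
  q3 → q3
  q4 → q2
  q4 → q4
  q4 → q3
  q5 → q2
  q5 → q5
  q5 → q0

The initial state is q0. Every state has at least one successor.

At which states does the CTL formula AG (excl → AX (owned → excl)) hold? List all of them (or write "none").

{q0, q1, q2, q3, q5}

States satisfying excl → AX (owned → excl): {q0, q1, q2, q3, q5}.
States satisfying AG (excl → AX (owned → excl)): {q0, q1, q2, q3, q5}.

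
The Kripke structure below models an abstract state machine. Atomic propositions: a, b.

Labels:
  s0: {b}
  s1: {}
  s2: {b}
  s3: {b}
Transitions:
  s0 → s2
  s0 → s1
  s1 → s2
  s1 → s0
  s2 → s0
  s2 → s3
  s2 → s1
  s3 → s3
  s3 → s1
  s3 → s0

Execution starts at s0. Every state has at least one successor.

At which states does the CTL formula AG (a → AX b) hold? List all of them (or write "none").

{s0, s1, s2, s3}

States satisfying a → AX b: {s0, s1, s2, s3}.
States satisfying AG (a → AX b): {s0, s1, s2, s3}.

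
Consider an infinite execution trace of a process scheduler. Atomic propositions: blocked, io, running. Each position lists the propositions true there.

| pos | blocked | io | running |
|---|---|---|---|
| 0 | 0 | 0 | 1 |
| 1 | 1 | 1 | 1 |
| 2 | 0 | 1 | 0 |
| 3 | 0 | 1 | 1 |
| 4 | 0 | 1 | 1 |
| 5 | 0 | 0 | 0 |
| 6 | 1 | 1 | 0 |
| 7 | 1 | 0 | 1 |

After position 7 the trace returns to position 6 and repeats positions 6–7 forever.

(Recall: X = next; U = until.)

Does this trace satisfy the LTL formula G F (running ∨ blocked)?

Satisfied

F (running ∨ blocked) holds at every position 0..7, and those are all positions ever visited, so G F (running ∨ blocked) holds.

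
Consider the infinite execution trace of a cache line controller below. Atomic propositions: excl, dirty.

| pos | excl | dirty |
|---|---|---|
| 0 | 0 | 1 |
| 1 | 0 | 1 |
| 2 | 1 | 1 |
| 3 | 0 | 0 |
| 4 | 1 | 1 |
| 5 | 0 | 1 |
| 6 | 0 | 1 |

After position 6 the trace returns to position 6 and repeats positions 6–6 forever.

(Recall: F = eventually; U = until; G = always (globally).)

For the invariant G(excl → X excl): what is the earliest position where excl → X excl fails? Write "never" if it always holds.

Check excl → X excl at each position in order: 0 ✓, 1 ✓.
At position 2 the labels are {dirty, excl} and the next position 3 has {}, so excl → X excl is false there. This is the first violation.

2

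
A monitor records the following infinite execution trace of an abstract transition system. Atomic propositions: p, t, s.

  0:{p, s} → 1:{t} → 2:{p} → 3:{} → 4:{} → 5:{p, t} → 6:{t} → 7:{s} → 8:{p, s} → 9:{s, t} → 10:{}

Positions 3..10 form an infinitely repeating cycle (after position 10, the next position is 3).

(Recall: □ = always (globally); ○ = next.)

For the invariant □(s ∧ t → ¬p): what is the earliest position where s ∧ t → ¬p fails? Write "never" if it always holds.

never

s ∧ t → ¬p holds at every position 0..10, and those are all the positions the trace ever visits, so the invariant □(s ∧ t → ¬p) is never violated.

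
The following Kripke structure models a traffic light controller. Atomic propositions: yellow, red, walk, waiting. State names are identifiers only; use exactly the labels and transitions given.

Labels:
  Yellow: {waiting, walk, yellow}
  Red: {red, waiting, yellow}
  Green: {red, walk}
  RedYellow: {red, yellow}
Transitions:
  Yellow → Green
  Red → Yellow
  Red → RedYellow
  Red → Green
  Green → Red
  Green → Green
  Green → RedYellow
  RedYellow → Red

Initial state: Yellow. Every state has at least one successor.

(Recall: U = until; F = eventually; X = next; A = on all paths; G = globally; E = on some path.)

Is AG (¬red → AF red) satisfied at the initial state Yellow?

Satisfied

States satisfying ¬red → AF red: {Yellow, Red, Green, RedYellow}.
States satisfying AG (¬red → AF red): {Yellow, Red, Green, RedYellow}.
Every state reachable from Yellow satisfies ¬red → AF red.
Yellow ∈ Sat(AG (¬red → AF red)).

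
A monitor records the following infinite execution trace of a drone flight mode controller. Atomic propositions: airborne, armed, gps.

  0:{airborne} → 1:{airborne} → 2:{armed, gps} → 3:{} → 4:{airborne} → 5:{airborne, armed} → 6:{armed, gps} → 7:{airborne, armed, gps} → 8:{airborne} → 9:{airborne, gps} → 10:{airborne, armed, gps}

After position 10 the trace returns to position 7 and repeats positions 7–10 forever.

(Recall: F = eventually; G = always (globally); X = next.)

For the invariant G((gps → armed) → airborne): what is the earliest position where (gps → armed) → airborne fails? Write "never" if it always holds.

2

Check (gps → armed) → airborne at each position in order: 0 ✓, 1 ✓.
At position 2 the labels are {armed, gps}, so (gps → armed) → airborne is false there. This is the first violation.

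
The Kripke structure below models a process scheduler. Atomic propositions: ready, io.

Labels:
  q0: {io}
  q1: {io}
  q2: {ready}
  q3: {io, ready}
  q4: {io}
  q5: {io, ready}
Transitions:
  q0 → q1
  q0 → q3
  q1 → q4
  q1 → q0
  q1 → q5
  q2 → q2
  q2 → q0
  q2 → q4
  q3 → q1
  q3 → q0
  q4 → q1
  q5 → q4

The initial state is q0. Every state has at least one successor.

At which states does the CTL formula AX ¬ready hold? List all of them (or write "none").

{q3, q4, q5}

States satisfying ¬ready: {q0, q1, q4}.
States satisfying AX ¬ready: {q3, q4, q5}.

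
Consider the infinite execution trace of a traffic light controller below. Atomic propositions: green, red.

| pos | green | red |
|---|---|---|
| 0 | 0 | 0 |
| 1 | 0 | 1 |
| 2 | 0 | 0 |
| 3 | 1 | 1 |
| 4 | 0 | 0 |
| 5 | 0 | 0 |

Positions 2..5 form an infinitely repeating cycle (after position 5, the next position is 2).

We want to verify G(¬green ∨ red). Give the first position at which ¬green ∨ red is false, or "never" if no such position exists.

never

¬green ∨ red holds at every position 0..5, and those are all the positions the trace ever visits, so the invariant G(¬green ∨ red) is never violated.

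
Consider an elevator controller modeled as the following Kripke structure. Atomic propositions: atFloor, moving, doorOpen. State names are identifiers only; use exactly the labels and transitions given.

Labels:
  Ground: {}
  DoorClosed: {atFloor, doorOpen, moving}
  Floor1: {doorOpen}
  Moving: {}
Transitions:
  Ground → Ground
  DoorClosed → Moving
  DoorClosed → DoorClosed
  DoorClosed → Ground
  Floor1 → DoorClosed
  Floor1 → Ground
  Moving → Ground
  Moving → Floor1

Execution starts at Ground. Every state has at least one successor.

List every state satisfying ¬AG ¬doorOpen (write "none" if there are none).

{DoorClosed, Floor1, Moving}

States satisfying ¬doorOpen: {Ground, Moving}.
States satisfying AG ¬doorOpen: {Ground}.
States satisfying ¬AG ¬doorOpen: {DoorClosed, Floor1, Moving}.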